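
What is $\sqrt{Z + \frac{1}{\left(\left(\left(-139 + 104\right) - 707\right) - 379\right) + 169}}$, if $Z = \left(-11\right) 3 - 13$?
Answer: $\frac{i \sqrt{10422734}}{476} \approx 6.7824 i$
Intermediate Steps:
$Z = -46$ ($Z = -33 - 13 = -46$)
$\sqrt{Z + \frac{1}{\left(\left(\left(-139 + 104\right) - 707\right) - 379\right) + 169}} = \sqrt{-46 + \frac{1}{\left(\left(\left(-139 + 104\right) - 707\right) - 379\right) + 169}} = \sqrt{-46 + \frac{1}{\left(\left(-35 - 707\right) - 379\right) + 169}} = \sqrt{-46 + \frac{1}{\left(-742 - 379\right) + 169}} = \sqrt{-46 + \frac{1}{-1121 + 169}} = \sqrt{-46 + \frac{1}{-952}} = \sqrt{-46 - \frac{1}{952}} = \sqrt{- \frac{43793}{952}} = \frac{i \sqrt{10422734}}{476}$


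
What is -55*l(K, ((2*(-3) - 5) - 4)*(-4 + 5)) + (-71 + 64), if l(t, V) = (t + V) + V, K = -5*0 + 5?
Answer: 1368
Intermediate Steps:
K = 5 (K = 0 + 5 = 5)
l(t, V) = t + 2*V (l(t, V) = (V + t) + V = t + 2*V)
-55*l(K, ((2*(-3) - 5) - 4)*(-4 + 5)) + (-71 + 64) = -55*(5 + 2*(((2*(-3) - 5) - 4)*(-4 + 5))) + (-71 + 64) = -55*(5 + 2*(((-6 - 5) - 4)*1)) - 7 = -55*(5 + 2*((-11 - 4)*1)) - 7 = -55*(5 + 2*(-15*1)) - 7 = -55*(5 + 2*(-15)) - 7 = -55*(5 - 30) - 7 = -55*(-25) - 7 = 1375 - 7 = 1368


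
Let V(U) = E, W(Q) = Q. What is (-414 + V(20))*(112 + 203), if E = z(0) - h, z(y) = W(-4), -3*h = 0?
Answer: -131670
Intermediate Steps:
h = 0 (h = -⅓*0 = 0)
z(y) = -4
E = -4 (E = -4 - 1*0 = -4 + 0 = -4)
V(U) = -4
(-414 + V(20))*(112 + 203) = (-414 - 4)*(112 + 203) = -418*315 = -131670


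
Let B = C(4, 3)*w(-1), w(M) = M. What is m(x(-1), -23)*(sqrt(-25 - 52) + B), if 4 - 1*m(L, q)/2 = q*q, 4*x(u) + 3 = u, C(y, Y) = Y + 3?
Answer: 6300 - 1050*I*sqrt(77) ≈ 6300.0 - 9213.7*I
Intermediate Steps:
C(y, Y) = 3 + Y
x(u) = -3/4 + u/4
m(L, q) = 8 - 2*q**2 (m(L, q) = 8 - 2*q*q = 8 - 2*q**2)
B = -6 (B = (3 + 3)*(-1) = 6*(-1) = -6)
m(x(-1), -23)*(sqrt(-25 - 52) + B) = (8 - 2*(-23)**2)*(sqrt(-25 - 52) - 6) = (8 - 2*529)*(sqrt(-77) - 6) = (8 - 1058)*(I*sqrt(77) - 6) = -1050*(-6 + I*sqrt(77)) = 6300 - 1050*I*sqrt(77)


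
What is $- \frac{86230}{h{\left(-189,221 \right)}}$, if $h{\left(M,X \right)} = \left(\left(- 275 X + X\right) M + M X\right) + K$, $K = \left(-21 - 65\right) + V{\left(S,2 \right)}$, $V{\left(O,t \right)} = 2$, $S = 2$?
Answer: $- \frac{86230}{11402853} \approx -0.0075621$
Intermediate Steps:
$K = -84$ ($K = \left(-21 - 65\right) + 2 = -86 + 2 = -84$)
$h{\left(M,X \right)} = -84 - 273 M X$ ($h{\left(M,X \right)} = \left(\left(- 275 X + X\right) M + M X\right) - 84 = \left(- 274 X M + M X\right) - 84 = \left(- 274 M X + M X\right) - 84 = - 273 M X - 84 = -84 - 273 M X$)
$- \frac{86230}{h{\left(-189,221 \right)}} = - \frac{86230}{-84 - \left(-51597\right) 221} = - \frac{86230}{-84 + 11402937} = - \frac{86230}{11402853}$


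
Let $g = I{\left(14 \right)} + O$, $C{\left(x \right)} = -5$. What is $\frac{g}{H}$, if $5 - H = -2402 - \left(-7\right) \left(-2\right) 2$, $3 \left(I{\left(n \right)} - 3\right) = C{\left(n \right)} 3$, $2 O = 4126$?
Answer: $\frac{2061}{2435} \approx 0.84641$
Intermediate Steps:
$O = 2063$ ($O = \frac{1}{2} \cdot 4126 = 2063$)
$I{\left(n \right)} = -2$ ($I{\left(n \right)} = 3 + \frac{\left(-5\right) 3}{3} = 3 + \frac{1}{3} \left(-15\right) = 3 - 5 = -2$)
$g = 2061$ ($g = -2 + 2063 = 2061$)
$H = 2435$ ($H = 5 - \left(-2402 - \left(-7\right) \left(-2\right) 2\right) = 5 - \left(-2402 - 14 \cdot 2\right) = 5 - \left(-2402 - 28\right) = 5 - -2430 = 5 + 2430 = 2435$)
$\frac{g}{H} = \frac{2061}{2435}$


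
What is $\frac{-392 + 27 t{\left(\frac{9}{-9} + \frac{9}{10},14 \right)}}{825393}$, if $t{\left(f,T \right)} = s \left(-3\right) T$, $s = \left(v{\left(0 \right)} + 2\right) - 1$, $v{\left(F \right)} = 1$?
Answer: $- \frac{2660}{825393} \approx -0.0032227$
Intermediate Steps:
$s = 2$ ($s = \left(1 + 2\right) - 1 = 3 - 1 = 2$)
$t{\left(f,T \right)} = - 6 T$ ($t{\left(f,T \right)} = 2 \left(-3\right) T = - 6 T$)
$\frac{-392 + 27 t{\left(\frac{9}{-9} + \frac{9}{10},14 \right)}}{825393} = \frac{-392 + 27 \left(\left(-6\right) 14\right)}{825393} = \left(-392 + 27 \left(-84\right)\right) \frac{1}{825393} = \left(-392 - 2268\right) \frac{1}{825393} = \left(-2660\right) \frac{1}{825393} = - \frac{2660}{825393}$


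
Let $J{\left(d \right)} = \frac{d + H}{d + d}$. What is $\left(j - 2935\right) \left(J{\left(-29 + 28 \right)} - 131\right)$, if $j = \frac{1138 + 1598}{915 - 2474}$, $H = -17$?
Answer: $\frac{558564922}{1559} \approx 3.5828 \cdot 10^{5}$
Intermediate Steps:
$j = - \frac{2736}{1559}$ ($j = \frac{2736}{-1559} = 2736 \left(- \frac{1}{1559}\right) = - \frac{2736}{1559} \approx -1.755$)
$J{\left(d \right)} = \frac{-17 + d}{2 d}$ ($J{\left(d \right)} = \frac{d - 17}{d + d} = \frac{-17 + d}{2 d}$)
$\left(j - 2935\right) \left(J{\left(-29 + 28 \right)} - 131\right) = \left(- \frac{2736}{1559} - 2935\right) \left(\frac{-17 + \left(-29 + 28\right)}{2 \left(-29 + 28\right)} - 131\right) = - \frac{4578401 \left(\frac{-17 - 1}{2 \left(-1\right)} - 131\right)}{1559} = - \frac{4578401 \left(\frac{1}{2} \left(-1\right) \left(-18\right) - 131\right)}{1559} = - \frac{4578401 \left(9 - 131\right)}{1559} = \left(- \frac{4578401}{1559}\right) \left(-122\right) = \frac{558564922}{1559}$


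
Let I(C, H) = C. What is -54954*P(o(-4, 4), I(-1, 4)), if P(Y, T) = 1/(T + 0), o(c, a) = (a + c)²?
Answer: 54954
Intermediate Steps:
P(Y, T) = 1/T
-54954*P(o(-4, 4), I(-1, 4)) = -54954/(-1) = -54954*(-1) = 54954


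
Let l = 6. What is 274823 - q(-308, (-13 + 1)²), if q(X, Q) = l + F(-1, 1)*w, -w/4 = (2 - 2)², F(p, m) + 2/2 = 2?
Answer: 274817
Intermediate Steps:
F(p, m) = 1 (F(p, m) = -1 + 2 = 1)
w = 0 (w = -4*(2 - 2)² = -4*0² = -4*0 = 0)
q(X, Q) = 6 (q(X, Q) = 6 + 1*0 = 6 + 0 = 6)
274823 - q(-308, (-13 + 1)²) = 274823 - 1*6 = 274823 - 6 = 274817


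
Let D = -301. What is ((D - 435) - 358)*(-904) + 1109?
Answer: 990085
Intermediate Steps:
((D - 435) - 358)*(-904) + 1109 = ((-301 - 435) - 358)*(-904) + 1109 = (-736 - 358)*(-904) + 1109 = -1094*(-904) + 1109 = 988976 + 1109 = 990085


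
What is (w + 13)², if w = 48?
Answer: 3721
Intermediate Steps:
(w + 13)² = (48 + 13)² = 61² = 3721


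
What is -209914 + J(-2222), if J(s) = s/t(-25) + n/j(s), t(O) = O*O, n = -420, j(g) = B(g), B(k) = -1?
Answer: -130935972/625 ≈ -2.0950e+5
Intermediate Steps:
j(g) = -1
t(O) = O²
J(s) = 420 + s/625 (J(s) = s/((-25)²) - 420/(-1) = s/625 - 420*(-1) = s*(1/625) + 420 = s/625 + 420 = 420 + s/625)
-209914 + J(-2222) = -209914 + (420 + (1/625)*(-2222)) = -209914 + (420 - 2222/625) = -209914 + 260278/625 = -130935972/625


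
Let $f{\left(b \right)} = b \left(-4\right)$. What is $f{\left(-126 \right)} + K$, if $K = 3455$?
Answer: $3959$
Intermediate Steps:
$f{\left(b \right)} = - 4 b$
$f{\left(-126 \right)} + K = \left(-4\right) \left(-126\right) + 3455 = 504 + 3455 = 3959$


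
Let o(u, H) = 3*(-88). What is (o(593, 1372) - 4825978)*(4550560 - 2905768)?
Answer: -7938164231664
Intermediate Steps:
o(u, H) = -264
(o(593, 1372) - 4825978)*(4550560 - 2905768) = (-264 - 4825978)*(4550560 - 2905768) = -4826242*1644792 = -7938164231664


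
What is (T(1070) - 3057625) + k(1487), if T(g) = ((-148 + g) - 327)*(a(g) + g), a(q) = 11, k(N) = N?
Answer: -2412943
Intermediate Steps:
T(g) = (-475 + g)*(11 + g) (T(g) = ((-148 + g) - 327)*(11 + g) = (-475 + g)*(11 + g))
(T(1070) - 3057625) + k(1487) = ((-5225 + 1070**2 - 464*1070) - 3057625) + 1487 = ((-5225 + 1144900 - 496480) - 3057625) + 1487 = (643195 - 3057625) + 1487 = -2414430 + 1487 = -2412943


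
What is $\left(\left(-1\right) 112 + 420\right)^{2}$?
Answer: $94864$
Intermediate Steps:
$\left(\left(-1\right) 112 + 420\right)^{2} = \left(-112 + 420\right)^{2} = 308^{2} = 94864$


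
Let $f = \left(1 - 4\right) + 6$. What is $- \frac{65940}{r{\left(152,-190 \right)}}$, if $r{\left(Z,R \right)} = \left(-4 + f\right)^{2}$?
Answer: $-65940$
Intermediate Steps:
$f = 3$ ($f = -3 + 6 = 3$)
$r{\left(Z,R \right)} = 1$ ($r{\left(Z,R \right)} = \left(-4 + 3\right)^{2} = \left(-1\right)^{2} = 1$)
$- \frac{65940}{r{\left(152,-190 \right)}} = - \frac{65940}{1} = \left(-65940\right) 1 = -65940$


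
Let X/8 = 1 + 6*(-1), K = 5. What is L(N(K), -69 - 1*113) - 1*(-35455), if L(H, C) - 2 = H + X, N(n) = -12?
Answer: 35405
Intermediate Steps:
X = -40 (X = 8*(1 + 6*(-1)) = 8*(1 - 6) = 8*(-5) = -40)
L(H, C) = -38 + H (L(H, C) = 2 + (H - 40) = 2 + (-40 + H) = -38 + H)
L(N(K), -69 - 1*113) - 1*(-35455) = (-38 - 12) - 1*(-35455) = -50 + 35455 = 35405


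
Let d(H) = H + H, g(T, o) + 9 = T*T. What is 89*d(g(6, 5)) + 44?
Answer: 4850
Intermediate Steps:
g(T, o) = -9 + T² (g(T, o) = -9 + T*T = -9 + T²)
d(H) = 2*H
89*d(g(6, 5)) + 44 = 89*(2*(-9 + 6²)) + 44 = 89*(2*(-9 + 36)) + 44 = 89*(2*27) + 44 = 89*54 + 44 = 4806 + 44 = 4850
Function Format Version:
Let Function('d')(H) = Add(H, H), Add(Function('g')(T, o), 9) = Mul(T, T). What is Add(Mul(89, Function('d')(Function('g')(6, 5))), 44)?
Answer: 4850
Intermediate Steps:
Function('g')(T, o) = Add(-9, Pow(T, 2)) (Function('g')(T, o) = Add(-9, Mul(T, T)) = Add(-9, Pow(T, 2)))
Function('d')(H) = Mul(2, H)
Add(Mul(89, Function('d')(Function('g')(6, 5))), 44) = Add(Mul(89, Mul(2, Add(-9, Pow(6, 2)))), 44) = Add(Mul(89, Mul(2, Add(-9, 36))), 44) = Add(Mul(89, Mul(2, 27)), 44) = Add(Mul(89, 54), 44) = Add(4806, 44) = 4850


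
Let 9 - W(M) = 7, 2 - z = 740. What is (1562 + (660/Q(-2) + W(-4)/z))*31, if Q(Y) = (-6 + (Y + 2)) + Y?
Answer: 33847939/738 ≈ 45864.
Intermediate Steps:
z = -738 (z = 2 - 1*740 = 2 - 740 = -738)
W(M) = 2 (W(M) = 9 - 1*7 = 9 - 7 = 2)
Q(Y) = -4 + 2*Y (Q(Y) = (-6 + (2 + Y)) + Y = (-4 + Y) + Y = -4 + 2*Y)
(1562 + (660/Q(-2) + W(-4)/z))*31 = (1562 + (660/(-4 + 2*(-2)) + 2/(-738)))*31 = (1562 + (660/(-4 - 4) + 2*(-1/738)))*31 = (1562 + (660/(-8) - 1/369))*31 = (1562 + (660*(-⅛) - 1/369))*31 = (1562 + (-165/2 - 1/369))*31 = (1562 - 60887/738)*31 = (1091869/738)*31 = 33847939/738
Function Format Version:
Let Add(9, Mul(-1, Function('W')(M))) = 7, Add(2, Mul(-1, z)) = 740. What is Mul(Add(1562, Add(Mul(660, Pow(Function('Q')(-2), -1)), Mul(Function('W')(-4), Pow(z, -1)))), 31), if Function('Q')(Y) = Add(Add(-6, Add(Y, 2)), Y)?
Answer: Rational(33847939, 738) ≈ 45864.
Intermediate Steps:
z = -738 (z = Add(2, Mul(-1, 740)) = Add(2, -740) = -738)
Function('W')(M) = 2 (Function('W')(M) = Add(9, Mul(-1, 7)) = Add(9, -7) = 2)
Function('Q')(Y) = Add(-4, Mul(2, Y)) (Function('Q')(Y) = Add(Add(-6, Add(2, Y)), Y) = Add(Add(-4, Y), Y) = Add(-4, Mul(2, Y)))
Mul(Add(1562, Add(Mul(660, Pow(Function('Q')(-2), -1)), Mul(Function('W')(-4), Pow(z, -1)))), 31) = Mul(Add(1562, Add(Mul(660, Pow(Add(-4, Mul(2, -2)), -1)), Mul(2, Pow(-738, -1)))), 31) = Mul(Add(1562, Add(Mul(660, Pow(Add(-4, -4), -1)), Mul(2, Rational(-1, 738)))), 31) = Mul(Add(1562, Add(Mul(660, Pow(-8, -1)), Rational(-1, 369))), 31) = Mul(Add(1562, Add(Mul(660, Rational(-1, 8)), Rational(-1, 369))), 31) = Mul(Add(1562, Add(Rational(-165, 2), Rational(-1, 369))), 31) = Mul(Add(1562, Rational(-60887, 738)), 31) = Mul(Rational(1091869, 738), 31) = Rational(33847939, 738)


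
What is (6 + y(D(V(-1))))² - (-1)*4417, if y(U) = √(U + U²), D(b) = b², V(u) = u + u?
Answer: 4473 + 24*√5 ≈ 4526.7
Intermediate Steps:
V(u) = 2*u
(6 + y(D(V(-1))))² - (-1)*4417 = (6 + √((2*(-1))²*(1 + (2*(-1))²)))² - (-1)*4417 = (6 + √((-2)²*(1 + (-2)²)))² - 1*(-4417) = (6 + √(4*(1 + 4)))² + 4417 = (6 + √(4*5))² + 4417 = (6 + √20)² + 4417 = (6 + 2*√5)² + 4417 = 4417 + (6 + 2*√5)²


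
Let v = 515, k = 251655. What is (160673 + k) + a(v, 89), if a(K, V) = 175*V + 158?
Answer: 428061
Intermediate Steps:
a(K, V) = 158 + 175*V
(160673 + k) + a(v, 89) = (160673 + 251655) + (158 + 175*89) = 412328 + (158 + 15575) = 412328 + 15733 = 428061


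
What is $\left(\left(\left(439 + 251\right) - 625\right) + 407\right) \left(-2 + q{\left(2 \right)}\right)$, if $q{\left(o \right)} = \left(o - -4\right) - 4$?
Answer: $0$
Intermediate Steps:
$q{\left(o \right)} = o$ ($q{\left(o \right)} = \left(o + 4\right) - 4 = \left(4 + o\right) - 4 = o$)
$\left(\left(\left(439 + 251\right) - 625\right) + 407\right) \left(-2 + q{\left(2 \right)}\right) = \left(\left(\left(439 + 251\right) - 625\right) + 407\right) \left(-2 + 2\right) = \left(\left(690 - 625\right) + 407\right) 0 = \left(65 + 407\right) 0 = 472 \cdot 0 = 0$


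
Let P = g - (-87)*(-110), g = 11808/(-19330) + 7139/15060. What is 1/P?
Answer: -29110980/278596061761 ≈ -0.00010449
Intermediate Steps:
g = -3983161/29110980 (g = 11808*(-1/19330) + 7139*(1/15060) = -5904/9665 + 7139/15060 = -3983161/29110980 ≈ -0.13683)
P = -278596061761/29110980 (P = -3983161/29110980 - (-87)*(-110) = -3983161/29110980 - 1*9570 = -3983161/29110980 - 9570 = -278596061761/29110980 ≈ -9570.1)
1/P = 1/(-278596061761/29110980) = -29110980/278596061761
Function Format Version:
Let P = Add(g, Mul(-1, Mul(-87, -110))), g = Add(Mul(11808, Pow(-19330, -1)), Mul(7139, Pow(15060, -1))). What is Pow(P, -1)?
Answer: Rational(-29110980, 278596061761) ≈ -0.00010449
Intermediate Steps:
g = Rational(-3983161, 29110980) (g = Add(Mul(11808, Rational(-1, 19330)), Mul(7139, Rational(1, 15060))) = Add(Rational(-5904, 9665), Rational(7139, 15060)) = Rational(-3983161, 29110980) ≈ -0.13683)
P = Rational(-278596061761, 29110980) (P = Add(Rational(-3983161, 29110980), Mul(-1, Mul(-87, -110))) = Add(Rational(-3983161, 29110980), Mul(-1, 9570)) = Add(Rational(-3983161, 29110980), -9570) = Rational(-278596061761, 29110980) ≈ -9570.1)
Pow(P, -1) = Pow(Rational(-278596061761, 29110980), -1) = Rational(-29110980, 278596061761)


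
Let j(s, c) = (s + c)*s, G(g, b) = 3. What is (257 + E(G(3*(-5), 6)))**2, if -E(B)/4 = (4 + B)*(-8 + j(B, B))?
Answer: 529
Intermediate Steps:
j(s, c) = s*(c + s) (j(s, c) = (c + s)*s = s*(c + s))
E(B) = -4*(-8 + 2*B**2)*(4 + B) (E(B) = -4*(4 + B)*(-8 + B*(B + B)) = -4*(4 + B)*(-8 + B*(2*B)) = -4*(4 + B)*(-8 + 2*B**2) = -4*(-8 + 2*B**2)*(4 + B))
(257 + E(G(3*(-5), 6)))**2 = (257 + (128 - 32*3**2 - 8*3**3 + 32*3))**2 = (257 + (128 - 32*9 - 8*27 + 96))**2 = (257 + (128 - 288 - 216 + 96))**2 = (257 - 280)**2 = (-23)**2 = 529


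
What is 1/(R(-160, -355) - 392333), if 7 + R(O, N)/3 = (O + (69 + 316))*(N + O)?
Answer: -1/739979 ≈ -1.3514e-6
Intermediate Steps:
R(O, N) = -21 + 3*(385 + O)*(N + O) (R(O, N) = -21 + 3*((O + (69 + 316))*(N + O)) = -21 + 3*((O + 385)*(N + O)) = -21 + 3*((385 + O)*(N + O)) = -21 + 3*(385 + O)*(N + O))
1/(R(-160, -355) - 392333) = 1/((-21 + 3*(-160)**2 + 1155*(-355) + 1155*(-160) + 3*(-355)*(-160)) - 392333) = 1/((-21 + 3*25600 - 410025 - 184800 + 170400) - 392333) = 1/((-21 + 76800 - 410025 - 184800 + 170400) - 392333) = 1/(-347646 - 392333) = 1/(-739979) = -1/739979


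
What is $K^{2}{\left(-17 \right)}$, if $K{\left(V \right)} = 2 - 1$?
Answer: $1$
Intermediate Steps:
$K{\left(V \right)} = 1$ ($K{\left(V \right)} = 2 - 1 = 1$)
$K^{2}{\left(-17 \right)} = 1^{2} = 1$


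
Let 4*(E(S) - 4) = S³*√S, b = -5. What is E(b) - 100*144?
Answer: -14396 - 125*I*√5/4 ≈ -14396.0 - 69.877*I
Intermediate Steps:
E(S) = 4 + S^(7/2)/4 (E(S) = 4 + (S³*√S)/4 = 4 + S^(7/2)/4)
E(b) - 100*144 = (4 + (-5)^(7/2)/4) - 100*144 = (4 + (-125*I*√5)/4) - 14400 = (4 - 125*I*√5/4) - 14400 = -14396 - 125*I*√5/4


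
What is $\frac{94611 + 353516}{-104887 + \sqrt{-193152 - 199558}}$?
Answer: $- \frac{47002696649}{11001675479} - \frac{448127 i \sqrt{392710}}{11001675479} \approx -4.2723 - 0.025526 i$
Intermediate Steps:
$\frac{94611 + 353516}{-104887 + \sqrt{-193152 - 199558}} = \frac{448127}{-104887 + \sqrt{-392710}} = \frac{448127}{-104887 + i \sqrt{392710}}$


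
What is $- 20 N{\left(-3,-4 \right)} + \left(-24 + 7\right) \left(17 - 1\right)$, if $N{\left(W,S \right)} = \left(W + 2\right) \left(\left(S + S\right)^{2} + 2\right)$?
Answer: $1048$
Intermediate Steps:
$N{\left(W,S \right)} = \left(2 + W\right) \left(2 + 4 S^{2}\right)$ ($N{\left(W,S \right)} = \left(2 + W\right) \left(\left(2 S\right)^{2} + 2\right) = \left(2 + W\right) \left(4 S^{2} + 2\right) = \left(2 + W\right) \left(2 + 4 S^{2}\right)$)
$- 20 N{\left(-3,-4 \right)} + \left(-24 + 7\right) \left(17 - 1\right) = - 20 \left(4 + 2 \left(-3\right) + 8 \left(-4\right)^{2} + 4 \left(-3\right) \left(-4\right)^{2}\right) + \left(-24 + 7\right) \left(17 - 1\right) = - 20 \left(4 - 6 + 8 \cdot 16 + 4 \left(-3\right) 16\right) - 272 = - 20 \left(4 - 6 + 128 - 192\right) - 272 = \left(-20\right) \left(-66\right) - 272 = 1320 - 272 = 1048$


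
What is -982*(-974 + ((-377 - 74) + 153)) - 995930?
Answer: 253174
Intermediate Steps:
-982*(-974 + ((-377 - 74) + 153)) - 995930 = -982*(-974 + (-451 + 153)) - 995930 = -982*(-974 - 298) - 995930 = -982*(-1272) - 995930 = 1249104 - 995930 = 253174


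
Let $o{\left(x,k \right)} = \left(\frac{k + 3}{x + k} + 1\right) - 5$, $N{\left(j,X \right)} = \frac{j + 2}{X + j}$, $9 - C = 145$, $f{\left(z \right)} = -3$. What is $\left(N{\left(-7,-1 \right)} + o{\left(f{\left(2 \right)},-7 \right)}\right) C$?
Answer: $\frac{2023}{5} \approx 404.6$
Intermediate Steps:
$C = -136$ ($C = 9 - 145 = -136$)
$N{\left(j,X \right)} = \frac{2 + j}{X + j}$
$o{\left(x,k \right)} = -4 + \frac{3 + k}{k + x}$ ($o{\left(x,k \right)} = \left(\frac{3 + k}{k + x} + 1\right) - 5 = \left(1 + \frac{3 + k}{k + x}\right) - 5 = -4 + \frac{3 + k}{k + x}$)
$\left(N{\left(-7,-1 \right)} + o{\left(f{\left(2 \right)},-7 \right)}\right) C = \left(\frac{2 - 7}{-1 - 7} + \frac{3 - -12 - -21}{-7 - 3}\right) \left(-136\right) = \left(\frac{1}{-8} \left(-5\right) + \frac{3 + 12 + 21}{-10}\right) \left(-136\right) = \left(\left(- \frac{1}{8}\right) \left(-5\right) - \frac{18}{5}\right) \left(-136\right) = \left(\frac{5}{8} - \frac{18}{5}\right) \left(-136\right) = \left(- \frac{119}{40}\right) \left(-136\right) = \frac{2023}{5}$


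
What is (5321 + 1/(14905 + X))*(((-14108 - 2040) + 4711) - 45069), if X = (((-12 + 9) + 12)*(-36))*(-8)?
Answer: -5260795506228/17497 ≈ -3.0067e+8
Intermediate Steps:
X = 2592 (X = ((-3 + 12)*(-36))*(-8) = (9*(-36))*(-8) = -324*(-8) = 2592)
(5321 + 1/(14905 + X))*(((-14108 - 2040) + 4711) - 45069) = (5321 + 1/(14905 + 2592))*(((-14108 - 2040) + 4711) - 45069) = (5321 + 1/17497)*((-16148 + 4711) - 45069) = (5321 + 1/17497)*(-11437 - 45069) = (93101538/17497)*(-56506) = -5260795506228/17497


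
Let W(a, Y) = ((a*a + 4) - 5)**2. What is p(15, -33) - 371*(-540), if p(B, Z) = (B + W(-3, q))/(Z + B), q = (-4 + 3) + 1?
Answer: 3606041/18 ≈ 2.0034e+5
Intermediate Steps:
q = 0 (q = -1 + 1 = 0)
W(a, Y) = (-1 + a**2)**2 (W(a, Y) = ((a**2 + 4) - 5)**2 = ((4 + a**2) - 5)**2 = (-1 + a**2)**2)
p(B, Z) = (64 + B)/(B + Z) (p(B, Z) = (B + (-1 + (-3)**2)**2)/(Z + B) = (B + (-1 + 9)**2)/(B + Z) = (B + 8**2)/(B + Z) = (B + 64)/(B + Z) = (64 + B)/(B + Z))
p(15, -33) - 371*(-540) = (64 + 15)/(15 - 33) - 371*(-540) = 79/(-18) + 200340 = -1/18*79 + 200340 = -79/18 + 200340 = 3606041/18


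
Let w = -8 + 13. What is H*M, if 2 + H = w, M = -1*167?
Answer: -501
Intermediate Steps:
M = -167
w = 5
H = 3 (H = -2 + 5 = 3)
H*M = 3*(-167) = -501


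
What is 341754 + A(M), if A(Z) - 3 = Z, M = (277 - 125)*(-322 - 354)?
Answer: 239005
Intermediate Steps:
M = -102752 (M = 152*(-676) = -102752)
A(Z) = 3 + Z
341754 + A(M) = 341754 + (3 - 102752) = 341754 - 102749 = 239005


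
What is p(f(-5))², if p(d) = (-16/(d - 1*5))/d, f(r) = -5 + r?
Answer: 64/5625 ≈ 0.011378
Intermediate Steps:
p(d) = -16/(d*(-5 + d)) (p(d) = (-16/(d - 5))/d = (-16/(-5 + d))/d = -16/(d*(-5 + d)))
p(f(-5))² = (-16/((-5 - 5)*(-5 + (-5 - 5))))² = (-16/(-10*(-5 - 10)))² = (-16*(-⅒)/(-15))² = (-16*(-⅒)*(-1/15))² = (-8/75)² = 64/5625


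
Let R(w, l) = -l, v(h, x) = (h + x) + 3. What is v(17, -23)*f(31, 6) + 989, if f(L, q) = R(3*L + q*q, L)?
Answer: 1082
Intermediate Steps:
v(h, x) = 3 + h + x
f(L, q) = -L
v(17, -23)*f(31, 6) + 989 = (3 + 17 - 23)*(-1*31) + 989 = -3*(-31) + 989 = 93 + 989 = 1082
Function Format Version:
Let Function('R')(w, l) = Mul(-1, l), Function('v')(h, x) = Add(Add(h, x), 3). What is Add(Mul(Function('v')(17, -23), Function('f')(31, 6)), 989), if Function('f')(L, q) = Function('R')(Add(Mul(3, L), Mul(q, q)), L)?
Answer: 1082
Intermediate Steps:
Function('v')(h, x) = Add(3, h, x)
Function('f')(L, q) = Mul(-1, L)
Add(Mul(Function('v')(17, -23), Function('f')(31, 6)), 989) = Add(Mul(Add(3, 17, -23), Mul(-1, 31)), 989) = Add(Mul(-3, -31), 989) = Add(93, 989) = 1082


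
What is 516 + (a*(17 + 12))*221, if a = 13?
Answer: 83833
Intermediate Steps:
516 + (a*(17 + 12))*221 = 516 + (13*(17 + 12))*221 = 516 + (13*29)*221 = 516 + 377*221 = 516 + 83317 = 83833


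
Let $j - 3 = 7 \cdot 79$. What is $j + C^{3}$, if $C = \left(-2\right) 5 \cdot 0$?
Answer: $556$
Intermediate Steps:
$C = 0$ ($C = \left(-10\right) 0 = 0$)
$j = 556$ ($j = 3 + 7 \cdot 79 = 3 + 553 = 556$)
$j + C^{3} = 556 + 0^{3} = 556 + 0 = 556$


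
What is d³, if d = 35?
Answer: 42875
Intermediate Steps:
d³ = 35³ = 42875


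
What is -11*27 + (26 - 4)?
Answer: -275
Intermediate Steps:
-11*27 + (26 - 4) = -297 + 22 = -275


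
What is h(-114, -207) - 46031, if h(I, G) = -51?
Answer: -46082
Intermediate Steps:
h(-114, -207) - 46031 = -51 - 46031 = -46082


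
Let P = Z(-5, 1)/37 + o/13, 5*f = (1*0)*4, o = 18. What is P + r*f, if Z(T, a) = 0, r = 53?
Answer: 18/13 ≈ 1.3846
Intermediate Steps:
f = 0 (f = ((1*0)*4)/5 = (0*4)/5 = (⅕)*0 = 0)
P = 18/13 (P = 0/37 + 18/13 = 0*(1/37) + 18*(1/13) = 0 + 18/13 = 18/13 ≈ 1.3846)
P + r*f = 18/13 + 53*0 = 18/13 + 0 = 18/13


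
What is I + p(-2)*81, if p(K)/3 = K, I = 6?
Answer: -480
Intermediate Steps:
p(K) = 3*K
I + p(-2)*81 = 6 + (3*(-2))*81 = 6 - 6*81 = 6 - 486 = -480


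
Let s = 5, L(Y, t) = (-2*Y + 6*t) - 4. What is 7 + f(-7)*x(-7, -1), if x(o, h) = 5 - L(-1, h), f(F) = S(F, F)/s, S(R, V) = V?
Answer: -56/5 ≈ -11.200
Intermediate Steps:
L(Y, t) = -4 - 2*Y + 6*t
f(F) = F/5
x(o, h) = 7 - 6*h (x(o, h) = 5 - (-4 - 2*(-1) + 6*h) = 5 - (-4 + 2 + 6*h) = 5 - (-2 + 6*h) = 5 + (2 - 6*h) = 7 - 6*h)
7 + f(-7)*x(-7, -1) = 7 + ((1/5)*(-7))*(7 - 6*(-1)) = 7 - 7*(7 + 6)/5 = 7 - 7/5*13 = 7 - 91/5 = -56/5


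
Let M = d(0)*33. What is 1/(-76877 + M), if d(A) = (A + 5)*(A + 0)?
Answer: -1/76877 ≈ -1.3008e-5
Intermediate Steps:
d(A) = A*(5 + A) (d(A) = (5 + A)*A = A*(5 + A))
M = 0 (M = (0*(5 + 0))*33 = (0*5)*33 = 0*33 = 0)
1/(-76877 + M) = 1/(-76877 + 0) = 1/(-76877) = -1/76877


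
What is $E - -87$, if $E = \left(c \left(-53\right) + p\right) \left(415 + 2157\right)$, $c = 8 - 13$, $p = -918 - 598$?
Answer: $-3217485$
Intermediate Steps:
$p = -1516$
$c = -5$ ($c = 8 - 13 = -5$)
$E = -3217572$ ($E = \left(\left(-5\right) \left(-53\right) - 1516\right) \left(415 + 2157\right) = \left(265 - 1516\right) 2572 = \left(-1251\right) 2572 = -3217572$)
$E - -87 = -3217572 - -87 = -3217572 + \left(-645 + 732\right) = -3217572 + 87 = -3217485$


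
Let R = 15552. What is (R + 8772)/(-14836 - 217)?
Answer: -24324/15053 ≈ -1.6159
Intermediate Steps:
(R + 8772)/(-14836 - 217) = (15552 + 8772)/(-14836 - 217) = 24324/(-15053) = 24324*(-1/15053) = -24324/15053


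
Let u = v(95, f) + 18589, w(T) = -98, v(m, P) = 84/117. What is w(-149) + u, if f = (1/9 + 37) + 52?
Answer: 721177/39 ≈ 18492.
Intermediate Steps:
f = 802/9 (f = (1/9 + 37) + 52 = 334/9 + 52 = 802/9 ≈ 89.111)
v(m, P) = 28/39 (v(m, P) = 84*(1/117) = 28/39)
u = 724999/39 (u = 28/39 + 18589 = 724999/39 ≈ 18590.)
w(-149) + u = -98 + 724999/39 = 721177/39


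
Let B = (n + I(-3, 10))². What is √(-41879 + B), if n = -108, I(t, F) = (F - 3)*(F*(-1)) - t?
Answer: I*√11254 ≈ 106.08*I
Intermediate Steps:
I(t, F) = -t - F*(-3 + F) (I(t, F) = (-3 + F)*(-F) - t = -F*(-3 + F) - t = -t - F*(-3 + F))
B = 30625 (B = (-108 + (-1*(-3) - 1*10² + 3*10))² = (-108 + (3 - 1*100 + 30))² = (-108 + (3 - 100 + 30))² = (-108 - 67)² = (-175)² = 30625)
√(-41879 + B) = √(-41879 + 30625) = √(-11254) = I*√11254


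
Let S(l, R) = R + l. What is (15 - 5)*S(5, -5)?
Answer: 0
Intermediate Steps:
(15 - 5)*S(5, -5) = (15 - 5)*(-5 + 5) = 10*0 = 0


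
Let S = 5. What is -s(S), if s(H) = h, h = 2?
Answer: -2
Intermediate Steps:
s(H) = 2
-s(S) = -1*2 = -2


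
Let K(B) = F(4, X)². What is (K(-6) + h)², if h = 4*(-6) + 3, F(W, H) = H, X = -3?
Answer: 144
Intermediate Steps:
h = -21 (h = -24 + 3 = -21)
K(B) = 9 (K(B) = (-3)² = 9)
(K(-6) + h)² = (9 - 21)² = (-12)² = 144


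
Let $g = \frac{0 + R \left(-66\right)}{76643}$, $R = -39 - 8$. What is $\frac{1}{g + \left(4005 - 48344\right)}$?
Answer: $- \frac{76643}{3398270875} \approx -2.2554 \cdot 10^{-5}$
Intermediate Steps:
$R = -47$
$g = \frac{3102}{76643}$ ($g = \frac{0 - -3102}{76643} = \left(0 + 3102\right) \frac{1}{76643} = 3102 \cdot \frac{1}{76643} = \frac{3102}{76643} \approx 0.040473$)
$\frac{1}{g + \left(4005 - 48344\right)} = \frac{1}{\frac{3102}{76643} + \left(4005 - 48344\right)} = \frac{1}{\frac{3102}{76643} - 44339} = \frac{1}{- \frac{3398270875}{76643}} = - \frac{76643}{3398270875}$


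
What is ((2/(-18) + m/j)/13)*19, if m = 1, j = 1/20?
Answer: 3401/117 ≈ 29.068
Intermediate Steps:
j = 1/20 ≈ 0.050000
((2/(-18) + m/j)/13)*19 = ((2/(-18) + 1/(1/20))/13)*19 = ((2*(-1/18) + 1*20)/13)*19 = ((-⅑ + 20)/13)*19 = ((1/13)*(179/9))*19 = (179/117)*19 = 3401/117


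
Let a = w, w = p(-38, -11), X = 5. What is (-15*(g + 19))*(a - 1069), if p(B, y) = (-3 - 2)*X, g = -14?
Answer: 82050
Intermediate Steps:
p(B, y) = -25 (p(B, y) = (-3 - 2)*5 = -5*5 = -25)
w = -25
a = -25
(-15*(g + 19))*(a - 1069) = (-15*(-14 + 19))*(-25 - 1069) = -15*5*(-1094) = -75*(-1094) = 82050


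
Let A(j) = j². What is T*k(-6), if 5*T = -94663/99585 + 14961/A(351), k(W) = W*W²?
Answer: 3014128912/84149325 ≈ 35.819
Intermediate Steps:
k(W) = W³
T = -376766114/2272031775 (T = (-94663/99585 + 14961/(351²))/5 = (-94663*1/99585 + 14961/123201)/5 = (-94663/99585 + 14961*(1/123201))/5 = (-94663/99585 + 4987/41067)/5 = (⅕)*(-376766114/454406355) = -376766114/2272031775 ≈ -0.16583)
T*k(-6) = -376766114/2272031775*(-6)³ = -376766114/2272031775*(-216) = 3014128912/84149325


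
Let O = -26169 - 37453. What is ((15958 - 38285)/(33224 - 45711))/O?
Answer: -22327/794447914 ≈ -2.8104e-5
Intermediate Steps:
O = -63622
((15958 - 38285)/(33224 - 45711))/O = ((15958 - 38285)/(33224 - 45711))/(-63622) = -22327/(-12487)*(-1/63622) = -22327*(-1/12487)*(-1/63622) = (22327/12487)*(-1/63622) = -22327/794447914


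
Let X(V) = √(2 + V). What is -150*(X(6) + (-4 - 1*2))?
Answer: 900 - 300*√2 ≈ 475.74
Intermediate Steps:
-150*(X(6) + (-4 - 1*2)) = -150*(√(2 + 6) + (-4 - 1*2)) = -150*(√8 + (-4 - 2)) = -150*(2*√2 - 6) = -150*(-6 + 2*√2) = 900 - 300*√2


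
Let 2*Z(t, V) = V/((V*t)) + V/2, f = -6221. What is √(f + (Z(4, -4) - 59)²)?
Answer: I*√168703/8 ≈ 51.342*I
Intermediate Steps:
Z(t, V) = 1/(2*t) + V/4 (Z(t, V) = (V/((V*t)) + V/2)/2 = (V*(1/(V*t)) + V*(½))/2 = (1/t + V/2)/2 = 1/(2*t) + V/4)
√(f + (Z(4, -4) - 59)²) = √(-6221 + ((¼)*(2 - 4*4)/4 - 59)²) = √(-6221 + ((¼)*(¼)*(2 - 16) - 59)²) = √(-6221 + ((¼)*(¼)*(-14) - 59)²) = √(-6221 + (-7/8 - 59)²) = √(-6221 + (-479/8)²) = √(-6221 + 229441/64) = √(-168703/64) = I*√168703/8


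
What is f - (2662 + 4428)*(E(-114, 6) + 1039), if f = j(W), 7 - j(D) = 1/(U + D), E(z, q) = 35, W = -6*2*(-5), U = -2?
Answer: -441649875/58 ≈ -7.6147e+6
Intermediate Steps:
W = 60 (W = -12*(-5) = 60)
j(D) = 7 - 1/(-2 + D)
f = 405/58 (f = (-15 + 7*60)/(-2 + 60) = (-15 + 420)/58 = (1/58)*405 = 405/58 ≈ 6.9828)
f - (2662 + 4428)*(E(-114, 6) + 1039) = 405/58 - (2662 + 4428)*(35 + 1039) = 405/58 - 7090*1074 = 405/58 - 1*7614660 = 405/58 - 7614660 = -441649875/58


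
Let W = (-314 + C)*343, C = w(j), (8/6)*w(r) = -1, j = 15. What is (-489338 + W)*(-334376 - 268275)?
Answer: 1439847140039/4 ≈ 3.5996e+11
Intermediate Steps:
w(r) = -3/4 (w(r) = (3/4)*(-1) = -3/4)
C = -3/4 ≈ -0.75000
W = -431837/4 (W = (-314 - 3/4)*343 = -1259/4*343 = -431837/4 ≈ -1.0796e+5)
(-489338 + W)*(-334376 - 268275) = (-489338 - 431837/4)*(-334376 - 268275) = -2389189/4*(-602651) = 1439847140039/4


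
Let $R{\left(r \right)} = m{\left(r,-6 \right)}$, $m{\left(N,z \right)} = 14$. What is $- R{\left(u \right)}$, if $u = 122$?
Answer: $-14$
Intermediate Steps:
$R{\left(r \right)} = 14$
$- R{\left(u \right)} = \left(-1\right) 14 = -14$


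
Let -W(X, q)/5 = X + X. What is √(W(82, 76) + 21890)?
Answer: 7*√430 ≈ 145.16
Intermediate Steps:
W(X, q) = -10*X (W(X, q) = -5*(X + X) = -10*X)
√(W(82, 76) + 21890) = √(-10*82 + 21890) = √(-820 + 21890) = √21070 = 7*√430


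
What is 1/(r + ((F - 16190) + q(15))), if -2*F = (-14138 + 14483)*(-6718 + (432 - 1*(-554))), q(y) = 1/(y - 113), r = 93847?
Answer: 98/104509845 ≈ 9.3771e-7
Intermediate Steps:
q(y) = 1/(-113 + y)
F = 988770 (F = -(-14138 + 14483)*(-6718 + (432 - 1*(-554)))/2 = -345*(-6718 + (432 + 554))/2 = -345*(-6718 + 986)/2 = -345*(-5732)/2 = -1/2*(-1977540) = 988770)
1/(r + ((F - 16190) + q(15))) = 1/(93847 + ((988770 - 16190) + 1/(-113 + 15))) = 1/(93847 + (972580 + 1/(-98))) = 1/(93847 + (972580 - 1/98)) = 1/(93847 + 95312839/98) = 1/(104509845/98) = 98/104509845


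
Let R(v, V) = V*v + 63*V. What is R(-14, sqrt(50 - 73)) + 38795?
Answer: 38795 + 49*I*sqrt(23) ≈ 38795.0 + 235.0*I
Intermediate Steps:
R(v, V) = 63*V + V*v
R(-14, sqrt(50 - 73)) + 38795 = sqrt(50 - 73)*(63 - 14) + 38795 = sqrt(-23)*49 + 38795 = (I*sqrt(23))*49 + 38795 = 49*I*sqrt(23) + 38795 = 38795 + 49*I*sqrt(23)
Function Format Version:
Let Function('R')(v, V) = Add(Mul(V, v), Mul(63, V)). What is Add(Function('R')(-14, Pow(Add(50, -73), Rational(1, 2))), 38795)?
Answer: Add(38795, Mul(49, I, Pow(23, Rational(1, 2)))) ≈ Add(38795., Mul(235.00, I))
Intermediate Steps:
Function('R')(v, V) = Add(Mul(63, V), Mul(V, v))
Add(Function('R')(-14, Pow(Add(50, -73), Rational(1, 2))), 38795) = Add(Mul(Pow(Add(50, -73), Rational(1, 2)), Add(63, -14)), 38795) = Add(Mul(Pow(-23, Rational(1, 2)), 49), 38795) = Add(Mul(Mul(I, Pow(23, Rational(1, 2))), 49), 38795) = Add(Mul(49, I, Pow(23, Rational(1, 2))), 38795) = Add(38795, Mul(49, I, Pow(23, Rational(1, 2))))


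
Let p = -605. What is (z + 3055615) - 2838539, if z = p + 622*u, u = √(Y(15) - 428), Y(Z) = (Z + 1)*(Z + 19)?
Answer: 216471 + 1244*√29 ≈ 2.2317e+5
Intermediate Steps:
Y(Z) = (1 + Z)*(19 + Z)
u = 2*√29 (u = √((19 + 15² + 20*15) - 428) = √((19 + 225 + 300) - 428) = √(544 - 428) = √116 = 2*√29 ≈ 10.770)
z = -605 + 1244*√29 (z = -605 + 622*(2*√29) = -605 + 1244*√29 ≈ 6094.1)
(z + 3055615) - 2838539 = ((-605 + 1244*√29) + 3055615) - 2838539 = (3055010 + 1244*√29) - 2838539 = 216471 + 1244*√29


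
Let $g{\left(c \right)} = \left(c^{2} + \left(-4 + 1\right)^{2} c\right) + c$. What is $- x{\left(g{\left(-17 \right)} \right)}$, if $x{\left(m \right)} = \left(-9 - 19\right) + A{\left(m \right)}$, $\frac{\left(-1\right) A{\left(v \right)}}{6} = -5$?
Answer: $-2$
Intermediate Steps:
$A{\left(v \right)} = 30$ ($A{\left(v \right)} = \left(-6\right) \left(-5\right) = 30$)
$g{\left(c \right)} = c^{2} + 10 c$ ($g{\left(c \right)} = \left(c^{2} + \left(-3\right)^{2} c\right) + c = \left(c^{2} + 9 c\right) + c = c^{2} + 10 c$)
$x{\left(m \right)} = 2$ ($x{\left(m \right)} = \left(-9 - 19\right) + 30 = -28 + 30 = 2$)
$- x{\left(g{\left(-17 \right)} \right)} = \left(-1\right) 2 = -2$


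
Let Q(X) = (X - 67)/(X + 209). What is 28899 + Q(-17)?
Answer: 462377/16 ≈ 28899.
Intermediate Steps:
Q(X) = (-67 + X)/(209 + X)
28899 + Q(-17) = 28899 + (-67 - 17)/(209 - 17) = 28899 - 84/192 = 28899 + (1/192)*(-84) = 28899 - 7/16 = 462377/16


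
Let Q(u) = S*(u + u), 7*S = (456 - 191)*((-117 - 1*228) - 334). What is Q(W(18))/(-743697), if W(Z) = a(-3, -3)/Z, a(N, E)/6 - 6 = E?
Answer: 51410/743697 ≈ 0.069128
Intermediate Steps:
a(N, E) = 36 + 6*E
S = -25705 (S = ((456 - 191)*((-117 - 1*228) - 334))/7 = (265*((-117 - 228) - 334))/7 = (265*(-345 - 334))/7 = (265*(-679))/7 = (⅐)*(-179935) = -25705)
W(Z) = 18/Z (W(Z) = (36 + 6*(-3))/Z = (36 - 18)/Z = 18/Z)
Q(u) = -51410*u (Q(u) = -25705*(u + u) = -51410*u)
Q(W(18))/(-743697) = -925380/18/(-743697) = -925380/18*(-1/743697) = -51410*1*(-1/743697) = -51410*(-1/743697) = 51410/743697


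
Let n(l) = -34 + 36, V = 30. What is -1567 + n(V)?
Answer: -1565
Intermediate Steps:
n(l) = 2
-1567 + n(V) = -1567 + 2 = -1565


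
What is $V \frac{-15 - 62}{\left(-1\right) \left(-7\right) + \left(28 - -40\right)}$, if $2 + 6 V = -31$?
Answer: $\frac{847}{150} \approx 5.6467$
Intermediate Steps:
$V = - \frac{11}{2}$ ($V = - \frac{1}{3} + \frac{1}{6} \left(-31\right) = - \frac{1}{3} - \frac{31}{6} = - \frac{11}{2} \approx -5.5$)
$V \frac{-15 - 62}{\left(-1\right) \left(-7\right) + \left(28 - -40\right)} = - \frac{11 \frac{-15 - 62}{\left(-1\right) \left(-7\right) + \left(28 - -40\right)}}{2} = - \frac{11 \left(- \frac{77}{7 + \left(28 + 40\right)}\right)}{2} = - \frac{11 \left(- \frac{77}{7 + 68}\right)}{2} = - \frac{11 \left(- \frac{77}{75}\right)}{2} = - \frac{11 \left(\left(-77\right) \frac{1}{75}\right)}{2} = \left(- \frac{11}{2}\right) \left(- \frac{77}{75}\right) = \frac{847}{150}$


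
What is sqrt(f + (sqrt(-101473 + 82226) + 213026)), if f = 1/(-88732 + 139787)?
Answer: sqrt(555276346314705 + 2606613025*I*sqrt(19247))/51055 ≈ 461.55 + 0.15029*I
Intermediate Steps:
f = 1/51055 ≈ 1.9587e-5
sqrt(f + (sqrt(-101473 + 82226) + 213026)) = sqrt(1/51055 + (sqrt(-101473 + 82226) + 213026)) = sqrt(1/51055 + (sqrt(-19247) + 213026)) = sqrt(1/51055 + (I*sqrt(19247) + 213026)) = sqrt(1/51055 + (213026 + I*sqrt(19247))) = sqrt(10876042431/51055 + I*sqrt(19247))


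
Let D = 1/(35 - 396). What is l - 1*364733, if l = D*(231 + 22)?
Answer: -131668866/361 ≈ -3.6473e+5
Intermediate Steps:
D = -1/361 (D = 1/(-361) = -1/361 ≈ -0.0027701)
l = -253/361 (l = -(231 + 22)/361 = -1/361*253 = -253/361 ≈ -0.70083)
l - 1*364733 = -253/361 - 1*364733 = -253/361 - 364733 = -131668866/361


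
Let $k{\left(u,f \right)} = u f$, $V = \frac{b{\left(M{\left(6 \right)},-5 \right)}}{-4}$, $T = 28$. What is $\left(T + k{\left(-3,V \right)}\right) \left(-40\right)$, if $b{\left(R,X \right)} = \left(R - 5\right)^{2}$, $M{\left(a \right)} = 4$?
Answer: $-1150$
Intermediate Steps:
$b{\left(R,X \right)} = \left(-5 + R\right)^{2}$
$V = - \frac{1}{4}$ ($V = \frac{\left(-5 + 4\right)^{2}}{-4} = \left(-1\right)^{2} \left(- \frac{1}{4}\right) = 1 \left(- \frac{1}{4}\right) = - \frac{1}{4} \approx -0.25$)
$k{\left(u,f \right)} = f u$
$\left(T + k{\left(-3,V \right)}\right) \left(-40\right) = \left(28 - - \frac{3}{4}\right) \left(-40\right) = \left(28 + \frac{3}{4}\right) \left(-40\right) = \frac{115}{4} \left(-40\right) = -1150$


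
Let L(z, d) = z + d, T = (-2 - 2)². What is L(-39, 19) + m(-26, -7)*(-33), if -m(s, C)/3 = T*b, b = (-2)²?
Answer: 6316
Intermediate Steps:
T = 16 (T = (-4)² = 16)
b = 4
m(s, C) = -192 (m(s, C) = -48*4 = -3*64 = -192)
L(z, d) = d + z
L(-39, 19) + m(-26, -7)*(-33) = (19 - 39) - 192*(-33) = -20 + 6336 = 6316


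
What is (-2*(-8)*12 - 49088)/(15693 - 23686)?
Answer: 48896/7993 ≈ 6.1174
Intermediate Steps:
(-2*(-8)*12 - 49088)/(15693 - 23686) = (16*12 - 49088)/(-7993) = (192 - 49088)*(-1/7993) = -48896*(-1/7993) = 48896/7993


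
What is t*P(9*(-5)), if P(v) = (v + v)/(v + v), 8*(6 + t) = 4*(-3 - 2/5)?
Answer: -77/10 ≈ -7.7000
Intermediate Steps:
t = -77/10 (t = -6 + (4*(-3 - 2/5))/8 = -6 + (4*(-17/5))/8 = -6 + (1/8)*(-68/5) = -6 - 17/10 = -77/10 ≈ -7.7000)
P(v) = 1 (P(v) = (2*v)/((2*v)) = (2*v)*(1/(2*v)) = 1)
t*P(9*(-5)) = -77/10*1 = -77/10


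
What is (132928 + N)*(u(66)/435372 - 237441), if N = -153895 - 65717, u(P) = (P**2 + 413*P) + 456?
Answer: 746747487836974/36281 ≈ 2.0582e+10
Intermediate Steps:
u(P) = 456 + P**2 + 413*P
N = -219612
(132928 + N)*(u(66)/435372 - 237441) = (132928 - 219612)*((456 + 66**2 + 413*66)/435372 - 237441) = -86684*((456 + 4356 + 27258)*(1/435372) - 237441) = -86684*(32070*(1/435372) - 237441) = -86684*(5345/72562 - 237441) = -86684*(-17229188497/72562) = 746747487836974/36281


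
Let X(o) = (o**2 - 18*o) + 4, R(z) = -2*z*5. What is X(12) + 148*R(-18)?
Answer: 26572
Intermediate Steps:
R(z) = -10*z
X(o) = 4 + o**2 - 18*o
X(12) + 148*R(-18) = (4 + 12**2 - 18*12) + 148*(-10*(-18)) = (4 + 144 - 216) + 148*180 = -68 + 26640 = 26572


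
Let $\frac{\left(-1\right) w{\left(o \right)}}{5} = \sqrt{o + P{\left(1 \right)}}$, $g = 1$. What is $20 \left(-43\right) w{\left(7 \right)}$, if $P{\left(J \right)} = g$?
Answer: $8600 \sqrt{2} \approx 12162.0$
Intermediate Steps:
$P{\left(J \right)} = 1$
$w{\left(o \right)} = - 5 \sqrt{1 + o}$ ($w{\left(o \right)} = - 5 \sqrt{o + 1} = - 5 \sqrt{1 + o}$)
$20 \left(-43\right) w{\left(7 \right)} = 20 \left(-43\right) \left(- 5 \sqrt{1 + 7}\right) = - 860 \left(- 5 \sqrt{8}\right) = - 860 \left(- 5 \cdot 2 \sqrt{2}\right) = - 860 \left(- 10 \sqrt{2}\right) = 8600 \sqrt{2}$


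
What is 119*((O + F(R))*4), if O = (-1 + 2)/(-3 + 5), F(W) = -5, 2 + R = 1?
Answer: -2142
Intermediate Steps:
R = -1 (R = -2 + 1 = -1)
O = 1/2 ≈ 0.50000
119*((O + F(R))*4) = 119*((1/2 - 5)*4) = 119*(-9/2*4) = 119*(-18) = -2142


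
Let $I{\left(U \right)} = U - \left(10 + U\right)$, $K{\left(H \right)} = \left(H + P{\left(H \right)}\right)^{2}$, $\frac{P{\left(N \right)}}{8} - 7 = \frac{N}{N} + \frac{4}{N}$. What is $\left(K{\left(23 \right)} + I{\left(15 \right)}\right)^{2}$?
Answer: $\frac{17038724584401}{279841} \approx 6.0887 \cdot 10^{7}$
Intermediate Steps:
$P{\left(N \right)} = 64 + \frac{32}{N}$ ($P{\left(N \right)} = 56 + 8 \left(\frac{N}{N} + \frac{4}{N}\right) = 56 + 8 \left(1 + \frac{4}{N}\right) = 56 + \left(8 + \frac{32}{N}\right) = 64 + \frac{32}{N}$)
$K{\left(H \right)} = \left(64 + H + \frac{32}{H}\right)^{2}$ ($K{\left(H \right)} = \left(H + \left(64 + \frac{32}{H}\right)\right)^{2} = \left(64 + H + \frac{32}{H}\right)^{2}$)
$I{\left(U \right)} = -10$ ($I{\left(U \right)} = U - \left(10 + U\right) = -10$)
$\left(K{\left(23 \right)} + I{\left(15 \right)}\right)^{2} = \left(\left(64 + 23 + \frac{32}{23}\right)^{2} - 10\right)^{2} = \left(\left(\frac{2033}{23}\right)^{2} - 10\right)^{2} = \left(\frac{4133089}{529} - 10\right)^{2} = \left(\frac{4127799}{529}\right)^{2} = \frac{17038724584401}{279841}$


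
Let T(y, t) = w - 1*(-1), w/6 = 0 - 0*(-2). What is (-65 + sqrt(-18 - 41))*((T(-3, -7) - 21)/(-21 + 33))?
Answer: 325/3 - 5*I*sqrt(59)/3 ≈ 108.33 - 12.802*I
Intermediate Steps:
w = 0 (w = 6*(0 - 0*(-2)) = 6*(0 - 1*0) = 6*(0 + 0) = 6*0 = 0)
T(y, t) = 1 (T(y, t) = 0 - 1*(-1) = 0 + 1 = 1)
(-65 + sqrt(-18 - 41))*((T(-3, -7) - 21)/(-21 + 33)) = (-65 + sqrt(-18 - 41))*((1 - 21)/(-21 + 33)) = (-65 + sqrt(-59))*(-20/12) = (-65 + I*sqrt(59))*(-20*1/12) = (-65 + I*sqrt(59))*(-5/3) = 325/3 - 5*I*sqrt(59)/3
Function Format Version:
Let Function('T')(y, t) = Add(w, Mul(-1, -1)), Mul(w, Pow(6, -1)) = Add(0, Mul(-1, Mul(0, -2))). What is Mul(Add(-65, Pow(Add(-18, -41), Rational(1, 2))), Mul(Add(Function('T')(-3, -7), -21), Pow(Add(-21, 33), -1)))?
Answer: Add(Rational(325, 3), Mul(Rational(-5, 3), I, Pow(59, Rational(1, 2)))) ≈ Add(108.33, Mul(-12.802, I))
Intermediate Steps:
w = 0 (w = Mul(6, Add(0, Mul(-1, Mul(0, -2)))) = Mul(6, Add(0, Mul(-1, 0))) = Mul(6, Add(0, 0)) = Mul(6, 0) = 0)
Function('T')(y, t) = 1 (Function('T')(y, t) = Add(0, Mul(-1, -1)) = Add(0, 1) = 1)
Mul(Add(-65, Pow(Add(-18, -41), Rational(1, 2))), Mul(Add(Function('T')(-3, -7), -21), Pow(Add(-21, 33), -1))) = Mul(Add(-65, Pow(Add(-18, -41), Rational(1, 2))), Mul(Add(1, -21), Pow(Add(-21, 33), -1))) = Mul(Add(-65, Pow(-59, Rational(1, 2))), Mul(-20, Pow(12, -1))) = Mul(Add(-65, Mul(I, Pow(59, Rational(1, 2)))), Mul(-20, Rational(1, 12))) = Mul(Add(-65, Mul(I, Pow(59, Rational(1, 2)))), Rational(-5, 3)) = Add(Rational(325, 3), Mul(Rational(-5, 3), I, Pow(59, Rational(1, 2))))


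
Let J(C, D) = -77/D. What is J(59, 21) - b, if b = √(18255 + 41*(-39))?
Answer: -11/3 - 4*√1041 ≈ -132.72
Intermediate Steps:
b = 4*√1041 (b = √(18255 - 1599) = √16656 = 4*√1041 ≈ 129.06)
J(59, 21) - b = -77/21 - 4*√1041 = -77*1/21 - 4*√1041 = -11/3 - 4*√1041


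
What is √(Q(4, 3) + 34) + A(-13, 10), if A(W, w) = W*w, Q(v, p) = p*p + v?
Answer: -130 + √47 ≈ -123.14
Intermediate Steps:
Q(v, p) = v + p² (Q(v, p) = p² + v = v + p²)
√(Q(4, 3) + 34) + A(-13, 10) = √((4 + 3²) + 34) - 13*10 = √((4 + 9) + 34) - 130 = √(13 + 34) - 130 = √47 - 130 = -130 + √47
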